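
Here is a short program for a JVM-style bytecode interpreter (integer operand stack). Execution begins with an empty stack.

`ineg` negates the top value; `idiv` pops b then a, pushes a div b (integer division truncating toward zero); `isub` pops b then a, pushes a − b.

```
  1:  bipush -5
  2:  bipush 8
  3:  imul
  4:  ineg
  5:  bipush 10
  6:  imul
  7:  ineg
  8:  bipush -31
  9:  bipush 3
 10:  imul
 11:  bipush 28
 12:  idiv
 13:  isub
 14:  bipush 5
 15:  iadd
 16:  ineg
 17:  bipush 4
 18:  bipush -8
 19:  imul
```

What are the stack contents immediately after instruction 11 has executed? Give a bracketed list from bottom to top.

[-400, -93, 28]

bipush -5  -> [-5]
bipush 8   -> [-5, 8]
imul       -> [-40]
ineg       -> [40]
bipush 10  -> [40, 10]
imul       -> [400]
ineg       -> [-400]
bipush -31 -> [-400, -31]
bipush 3   -> [-400, -31, 3]
imul       -> [-400, -93]
bipush 28  -> [-400, -93, 28]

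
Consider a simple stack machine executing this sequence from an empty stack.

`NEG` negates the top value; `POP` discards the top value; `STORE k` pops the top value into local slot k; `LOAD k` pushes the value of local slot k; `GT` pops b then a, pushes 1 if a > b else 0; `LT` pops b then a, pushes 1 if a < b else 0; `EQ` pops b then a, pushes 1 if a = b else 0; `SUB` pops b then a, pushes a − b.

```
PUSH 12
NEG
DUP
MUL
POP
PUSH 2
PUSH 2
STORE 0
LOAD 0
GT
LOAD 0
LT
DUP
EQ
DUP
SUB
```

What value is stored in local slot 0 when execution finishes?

2

PUSH 12 -> [12]
NEG     -> [-12]
DUP     -> [-12, -12]
MUL     -> [144]
POP     -> []
PUSH 2  -> [2]
PUSH 2  -> [2, 2]
STORE 0 -> [2]
LOAD 0  -> [2, 2]
GT      -> [0]
LOAD 0  -> [0, 2]
LT      -> [1]
DUP     -> [1, 1]
EQ      -> [1]
DUP     -> [1, 1]
SUB     -> [0]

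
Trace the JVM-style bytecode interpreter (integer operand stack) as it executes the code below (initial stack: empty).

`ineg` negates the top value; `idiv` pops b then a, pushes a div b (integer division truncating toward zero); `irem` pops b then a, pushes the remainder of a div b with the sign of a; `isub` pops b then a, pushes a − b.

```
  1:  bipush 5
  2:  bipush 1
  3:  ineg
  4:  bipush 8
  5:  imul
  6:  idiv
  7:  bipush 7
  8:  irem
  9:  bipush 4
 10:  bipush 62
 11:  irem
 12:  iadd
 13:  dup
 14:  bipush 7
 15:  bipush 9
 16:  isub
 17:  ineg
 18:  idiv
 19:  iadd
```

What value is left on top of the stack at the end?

6

bipush 5   5
bipush 1   5 1
ineg       5 -1
bipush 8   5 -1 8
imul       5 -8
idiv       0
bipush 7   0 7
irem       0
bipush 4   0 4
bipush 62  0 4 62
irem       0 4
iadd       4
dup        4 4
bipush 7   4 4 7
bipush 9   4 4 7 9
isub       4 4 -2
ineg       4 4 2
idiv       4 2
iadd       6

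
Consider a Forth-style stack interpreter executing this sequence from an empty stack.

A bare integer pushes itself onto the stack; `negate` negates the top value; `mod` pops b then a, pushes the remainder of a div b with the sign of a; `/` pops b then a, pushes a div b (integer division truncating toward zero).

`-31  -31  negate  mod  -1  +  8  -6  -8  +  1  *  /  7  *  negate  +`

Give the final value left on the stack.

-31    → -31
-31    → -31 -31
negate → -31 31
mod    → 0
-1     → 0 -1
+      → -1
8      → -1 8
-6     → -1 8 -6
-8     → -1 8 -6 -8
+      → -1 8 -14
1      → -1 8 -14 1
*      → -1 8 -14
/      → -1 0
7      → -1 0 7
*      → -1 0
negate → -1 0
+      → -1

-1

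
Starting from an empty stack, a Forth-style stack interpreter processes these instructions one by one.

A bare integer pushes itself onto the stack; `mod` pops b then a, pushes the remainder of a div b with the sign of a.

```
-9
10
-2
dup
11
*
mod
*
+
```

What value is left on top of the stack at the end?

-9  : -9
10  : -9 10
-2  : -9 10 -2
dup : -9 10 -2 -2
11  : -9 10 -2 -2 11
*   : -9 10 -2 -22
mod : -9 10 -2
*   : -9 -20
+   : -29

-29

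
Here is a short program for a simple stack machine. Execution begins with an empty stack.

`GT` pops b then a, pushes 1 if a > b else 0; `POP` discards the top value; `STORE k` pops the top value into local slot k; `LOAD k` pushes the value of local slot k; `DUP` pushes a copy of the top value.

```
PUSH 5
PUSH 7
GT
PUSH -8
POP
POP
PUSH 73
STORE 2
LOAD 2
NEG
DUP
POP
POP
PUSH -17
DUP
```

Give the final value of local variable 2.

PUSH 5   → 5
PUSH 7   → 5 7
GT       → 0
PUSH -8  → 0 -8
POP      → 0
POP      → (empty)
PUSH 73  → 73
STORE 2  → (empty)
LOAD 2   → 73
NEG      → -73
DUP      → -73 -73
POP      → -73
POP      → (empty)
PUSH -17 → -17
DUP      → -17 -17

73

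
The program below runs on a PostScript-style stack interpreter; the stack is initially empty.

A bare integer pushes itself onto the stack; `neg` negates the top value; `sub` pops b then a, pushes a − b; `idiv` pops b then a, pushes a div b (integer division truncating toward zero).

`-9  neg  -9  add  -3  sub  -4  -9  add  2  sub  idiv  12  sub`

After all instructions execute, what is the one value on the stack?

-12

-9    -9
neg   9
-9    9 -9
add   0
-3    0 -3
sub   3
-4    3 -4
-9    3 -4 -9
add   3 -13
2     3 -13 2
sub   3 -15
idiv  0
12    0 12
sub   -12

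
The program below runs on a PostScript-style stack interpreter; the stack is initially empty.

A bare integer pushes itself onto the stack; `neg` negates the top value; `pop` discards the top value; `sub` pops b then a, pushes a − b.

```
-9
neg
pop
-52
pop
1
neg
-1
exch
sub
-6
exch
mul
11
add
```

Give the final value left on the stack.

-9    -9
neg   9
pop   (empty)
-52   -52
pop   (empty)
1     1
neg   -1
-1    -1 -1
exch  -1 -1
sub   0
-6    0 -6
exch  -6 0
mul   0
11    0 11
add   11

11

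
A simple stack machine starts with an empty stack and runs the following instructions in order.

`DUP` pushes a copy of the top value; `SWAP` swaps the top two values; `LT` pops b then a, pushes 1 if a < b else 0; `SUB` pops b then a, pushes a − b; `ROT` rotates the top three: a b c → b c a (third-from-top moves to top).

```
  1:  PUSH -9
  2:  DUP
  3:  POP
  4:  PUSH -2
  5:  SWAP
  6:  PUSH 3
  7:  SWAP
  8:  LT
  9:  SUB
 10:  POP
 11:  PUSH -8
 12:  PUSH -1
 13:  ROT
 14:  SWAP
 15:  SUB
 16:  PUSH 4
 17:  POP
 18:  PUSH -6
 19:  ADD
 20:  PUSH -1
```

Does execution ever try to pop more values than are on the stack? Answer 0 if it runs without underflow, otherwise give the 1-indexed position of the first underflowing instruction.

PUSH -9 : -9
DUP     : -9 -9
POP     : -9
PUSH -2 : -9 -2
SWAP    : -2 -9
PUSH 3  : -2 -9 3
SWAP    : -2 3 -9
LT      : -2 0
SUB     : -2
POP     : (empty)
PUSH -8 : -8
PUSH -1 : -8 -1
ROT  — needs 3 operands, stack has 2 → underflow

13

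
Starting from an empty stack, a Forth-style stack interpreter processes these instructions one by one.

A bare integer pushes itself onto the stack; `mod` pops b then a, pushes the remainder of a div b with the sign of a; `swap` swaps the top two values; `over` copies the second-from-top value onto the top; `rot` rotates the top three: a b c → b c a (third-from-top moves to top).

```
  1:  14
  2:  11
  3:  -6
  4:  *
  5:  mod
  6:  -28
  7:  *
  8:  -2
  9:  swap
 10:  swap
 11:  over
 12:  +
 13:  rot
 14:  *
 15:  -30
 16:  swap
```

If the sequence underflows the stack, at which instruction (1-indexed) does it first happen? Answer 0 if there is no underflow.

13

14   → 14
11   → 14 11
-6   → 14 11 -6
*    → 14 -66
mod  → 14
-28  → 14 -28
*    → -392
-2   → -392 -2
swap → -2 -392
swap → -392 -2
over → -392 -2 -392
+    → -392 -394
rot  — needs 3 operands, stack has 2 → underflow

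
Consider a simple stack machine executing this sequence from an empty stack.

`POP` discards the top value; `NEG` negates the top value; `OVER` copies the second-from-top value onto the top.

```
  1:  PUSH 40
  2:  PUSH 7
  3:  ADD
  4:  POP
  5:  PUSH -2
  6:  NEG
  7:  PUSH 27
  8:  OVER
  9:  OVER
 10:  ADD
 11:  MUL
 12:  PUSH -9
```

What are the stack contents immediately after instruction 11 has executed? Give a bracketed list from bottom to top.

[2, 783]

PUSH 40  40
PUSH 7   40 7
ADD      47
POP      (empty)
PUSH -2  -2
NEG      2
PUSH 27  2 27
OVER     2 27 2
OVER     2 27 2 27
ADD      2 27 29
MUL      2 783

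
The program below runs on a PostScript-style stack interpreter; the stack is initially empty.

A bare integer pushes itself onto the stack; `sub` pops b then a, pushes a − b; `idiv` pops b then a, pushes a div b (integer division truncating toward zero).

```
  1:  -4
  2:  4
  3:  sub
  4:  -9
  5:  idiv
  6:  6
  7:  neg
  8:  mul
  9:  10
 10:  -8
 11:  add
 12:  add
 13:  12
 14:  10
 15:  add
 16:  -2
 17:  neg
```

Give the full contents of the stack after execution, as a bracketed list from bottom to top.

-4   : [-4]
4    : [-4, 4]
sub  : [-8]
-9   : [-8, -9]
idiv : [0]
6    : [0, 6]
neg  : [0, -6]
mul  : [0]
10   : [0, 10]
-8   : [0, 10, -8]
add  : [0, 2]
add  : [2]
12   : [2, 12]
10   : [2, 12, 10]
add  : [2, 22]
-2   : [2, 22, -2]
neg  : [2, 22, 2]

[2, 22, 2]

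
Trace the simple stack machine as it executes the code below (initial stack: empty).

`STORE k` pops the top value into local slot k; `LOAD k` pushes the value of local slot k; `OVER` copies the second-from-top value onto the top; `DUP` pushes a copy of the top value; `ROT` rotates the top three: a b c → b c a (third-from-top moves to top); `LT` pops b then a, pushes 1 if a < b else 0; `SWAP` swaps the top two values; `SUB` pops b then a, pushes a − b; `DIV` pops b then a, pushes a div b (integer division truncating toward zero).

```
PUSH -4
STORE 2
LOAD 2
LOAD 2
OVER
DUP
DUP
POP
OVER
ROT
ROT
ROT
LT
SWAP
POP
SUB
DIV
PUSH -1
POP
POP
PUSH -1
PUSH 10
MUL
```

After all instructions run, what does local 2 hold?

PUSH -4 → -4
STORE 2 → (empty)
LOAD 2  → -4
LOAD 2  → -4 -4
OVER    → -4 -4 -4
DUP     → -4 -4 -4 -4
DUP     → -4 -4 -4 -4 -4
POP     → -4 -4 -4 -4
OVER    → -4 -4 -4 -4 -4
ROT     → -4 -4 -4 -4 -4
ROT     → -4 -4 -4 -4 -4
ROT     → -4 -4 -4 -4 -4
LT      → -4 -4 -4 0
SWAP    → -4 -4 0 -4
POP     → -4 -4 0
SUB     → -4 -4
DIV     → 1
PUSH -1 → 1 -1
POP     → 1
POP     → (empty)
PUSH -1 → -1
PUSH 10 → -1 10
MUL     → -10

-4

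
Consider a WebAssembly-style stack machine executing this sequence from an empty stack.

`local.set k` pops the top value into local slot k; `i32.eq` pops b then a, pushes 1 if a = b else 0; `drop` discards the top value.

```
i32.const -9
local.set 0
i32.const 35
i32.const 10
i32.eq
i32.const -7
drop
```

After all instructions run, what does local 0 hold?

-9

i32.const -9 -> -9
local.set 0  -> (empty)
i32.const 35 -> 35
i32.const 10 -> 35 10
i32.eq       -> 0
i32.const -7 -> 0 -7
drop         -> 0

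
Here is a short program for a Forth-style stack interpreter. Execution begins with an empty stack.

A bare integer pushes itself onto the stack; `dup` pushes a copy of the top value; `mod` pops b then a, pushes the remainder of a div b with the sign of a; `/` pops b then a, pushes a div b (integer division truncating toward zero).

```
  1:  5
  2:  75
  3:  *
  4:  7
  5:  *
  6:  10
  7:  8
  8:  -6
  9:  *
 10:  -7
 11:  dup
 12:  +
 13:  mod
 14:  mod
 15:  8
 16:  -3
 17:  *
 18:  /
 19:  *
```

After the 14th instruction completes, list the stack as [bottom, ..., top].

[2625, 4]

5   : 5
75  : 5 75
*   : 375
7   : 375 7
*   : 2625
10  : 2625 10
8   : 2625 10 8
-6  : 2625 10 8 -6
*   : 2625 10 -48
-7  : 2625 10 -48 -7
dup : 2625 10 -48 -7 -7
+   : 2625 10 -48 -14
mod : 2625 10 -6
mod : 2625 4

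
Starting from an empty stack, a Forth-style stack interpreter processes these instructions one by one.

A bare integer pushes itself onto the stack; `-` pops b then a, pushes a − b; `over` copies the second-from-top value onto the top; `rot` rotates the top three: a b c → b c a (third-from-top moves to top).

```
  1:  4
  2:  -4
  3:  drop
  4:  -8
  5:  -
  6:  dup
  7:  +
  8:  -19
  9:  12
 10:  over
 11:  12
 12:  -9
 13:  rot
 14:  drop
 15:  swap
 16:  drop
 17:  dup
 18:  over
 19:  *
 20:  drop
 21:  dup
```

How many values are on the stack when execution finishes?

5

4     4
-4    4 -4
drop  4
-8    4 -8
-     12
dup   12 12
+     24
-19   24 -19
12    24 -19 12
over  24 -19 12 -19
12    24 -19 12 -19 12
-9    24 -19 12 -19 12 -9
rot   24 -19 12 12 -9 -19
drop  24 -19 12 12 -9
swap  24 -19 12 -9 12
drop  24 -19 12 -9
dup   24 -19 12 -9 -9
over  24 -19 12 -9 -9 -9
*     24 -19 12 -9 81
drop  24 -19 12 -9
dup   24 -19 12 -9 -9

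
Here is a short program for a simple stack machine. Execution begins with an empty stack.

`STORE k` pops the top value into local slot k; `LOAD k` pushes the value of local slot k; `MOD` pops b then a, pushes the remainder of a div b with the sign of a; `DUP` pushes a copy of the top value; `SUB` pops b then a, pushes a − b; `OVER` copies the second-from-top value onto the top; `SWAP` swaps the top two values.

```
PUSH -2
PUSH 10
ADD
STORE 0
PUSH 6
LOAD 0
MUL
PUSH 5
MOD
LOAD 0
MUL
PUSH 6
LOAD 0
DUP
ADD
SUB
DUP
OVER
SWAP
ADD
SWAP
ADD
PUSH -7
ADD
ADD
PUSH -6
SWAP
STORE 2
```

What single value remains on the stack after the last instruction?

-6

PUSH -2 -> [-2]
PUSH 10 -> [-2, 10]
ADD     -> [8]
STORE 0 -> []
PUSH 6  -> [6]
LOAD 0  -> [6, 8]
MUL     -> [48]
PUSH 5  -> [48, 5]
MOD     -> [3]
LOAD 0  -> [3, 8]
MUL     -> [24]
PUSH 6  -> [24, 6]
LOAD 0  -> [24, 6, 8]
DUP     -> [24, 6, 8, 8]
ADD     -> [24, 6, 16]
SUB     -> [24, -10]
DUP     -> [24, -10, -10]
OVER    -> [24, -10, -10, -10]
SWAP    -> [24, -10, -10, -10]
ADD     -> [24, -10, -20]
SWAP    -> [24, -20, -10]
ADD     -> [24, -30]
PUSH -7 -> [24, -30, -7]
ADD     -> [24, -37]
ADD     -> [-13]
PUSH -6 -> [-13, -6]
SWAP    -> [-6, -13]
STORE 2 -> [-6]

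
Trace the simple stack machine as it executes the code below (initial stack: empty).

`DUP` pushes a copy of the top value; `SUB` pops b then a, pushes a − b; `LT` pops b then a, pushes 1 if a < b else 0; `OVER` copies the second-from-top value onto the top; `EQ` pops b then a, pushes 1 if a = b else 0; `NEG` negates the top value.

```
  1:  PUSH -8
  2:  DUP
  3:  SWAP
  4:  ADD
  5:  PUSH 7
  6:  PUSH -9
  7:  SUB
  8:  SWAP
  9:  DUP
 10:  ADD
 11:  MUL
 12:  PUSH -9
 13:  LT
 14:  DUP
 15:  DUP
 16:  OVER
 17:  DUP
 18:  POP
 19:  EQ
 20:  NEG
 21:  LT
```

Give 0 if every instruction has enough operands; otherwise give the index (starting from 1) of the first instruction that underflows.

0

PUSH -8 -> -8
DUP     -> -8 -8
SWAP    -> -8 -8
ADD     -> -16
PUSH 7  -> -16 7
PUSH -9 -> -16 7 -9
SUB     -> -16 16
SWAP    -> 16 -16
DUP     -> 16 -16 -16
ADD     -> 16 -32
MUL     -> -512
PUSH -9 -> -512 -9
LT      -> 1
DUP     -> 1 1
DUP     -> 1 1 1
OVER    -> 1 1 1 1
DUP     -> 1 1 1 1 1
POP     -> 1 1 1 1
EQ      -> 1 1 1
NEG     -> 1 1 -1
LT      -> 1 0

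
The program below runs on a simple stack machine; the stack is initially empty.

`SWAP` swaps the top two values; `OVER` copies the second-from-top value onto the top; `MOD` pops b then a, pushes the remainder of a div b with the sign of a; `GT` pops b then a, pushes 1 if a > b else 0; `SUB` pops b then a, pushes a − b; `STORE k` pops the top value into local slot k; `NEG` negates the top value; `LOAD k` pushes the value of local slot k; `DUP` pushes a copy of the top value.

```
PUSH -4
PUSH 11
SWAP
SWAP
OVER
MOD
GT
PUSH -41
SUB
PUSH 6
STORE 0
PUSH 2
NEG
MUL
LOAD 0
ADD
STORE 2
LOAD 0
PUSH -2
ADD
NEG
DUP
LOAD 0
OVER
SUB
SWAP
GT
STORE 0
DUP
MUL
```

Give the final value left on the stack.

PUSH -4  -> [-4]
PUSH 11  -> [-4, 11]
SWAP     -> [11, -4]
SWAP     -> [-4, 11]
OVER     -> [-4, 11, -4]
MOD      -> [-4, 3]
GT       -> [0]
PUSH -41 -> [0, -41]
SUB      -> [41]
PUSH 6   -> [41, 6]
STORE 0  -> [41]
PUSH 2   -> [41, 2]
NEG      -> [41, -2]
MUL      -> [-82]
LOAD 0   -> [-82, 6]
ADD      -> [-76]
STORE 2  -> []
LOAD 0   -> [6]
PUSH -2  -> [6, -2]
ADD      -> [4]
NEG      -> [-4]
DUP      -> [-4, -4]
LOAD 0   -> [-4, -4, 6]
OVER     -> [-4, -4, 6, -4]
SUB      -> [-4, -4, 10]
SWAP     -> [-4, 10, -4]
GT       -> [-4, 1]
STORE 0  -> [-4]
DUP      -> [-4, -4]
MUL      -> [16]

16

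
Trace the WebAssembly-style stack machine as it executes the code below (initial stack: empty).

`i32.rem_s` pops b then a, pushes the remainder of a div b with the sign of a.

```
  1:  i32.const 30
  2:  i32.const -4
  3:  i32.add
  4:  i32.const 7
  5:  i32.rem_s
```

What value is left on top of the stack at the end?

i32.const 30  [30]
i32.const -4  [30, -4]
i32.add       [26]
i32.const 7   [26, 7]
i32.rem_s     [5]

5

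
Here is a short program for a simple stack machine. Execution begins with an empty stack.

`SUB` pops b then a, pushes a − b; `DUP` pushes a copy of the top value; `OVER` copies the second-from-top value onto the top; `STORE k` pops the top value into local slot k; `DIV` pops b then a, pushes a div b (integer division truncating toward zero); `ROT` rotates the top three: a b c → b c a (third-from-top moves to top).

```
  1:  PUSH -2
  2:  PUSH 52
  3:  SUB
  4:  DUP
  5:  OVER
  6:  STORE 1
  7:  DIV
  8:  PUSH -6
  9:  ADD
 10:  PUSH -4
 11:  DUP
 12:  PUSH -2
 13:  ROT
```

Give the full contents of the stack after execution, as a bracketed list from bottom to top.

PUSH -2 → -2
PUSH 52 → -2 52
SUB     → -54
DUP     → -54 -54
OVER    → -54 -54 -54
STORE 1 → -54 -54
DIV     → 1
PUSH -6 → 1 -6
ADD     → -5
PUSH -4 → -5 -4
DUP     → -5 -4 -4
PUSH -2 → -5 -4 -4 -2
ROT     → -5 -4 -2 -4

[-5, -4, -2, -4]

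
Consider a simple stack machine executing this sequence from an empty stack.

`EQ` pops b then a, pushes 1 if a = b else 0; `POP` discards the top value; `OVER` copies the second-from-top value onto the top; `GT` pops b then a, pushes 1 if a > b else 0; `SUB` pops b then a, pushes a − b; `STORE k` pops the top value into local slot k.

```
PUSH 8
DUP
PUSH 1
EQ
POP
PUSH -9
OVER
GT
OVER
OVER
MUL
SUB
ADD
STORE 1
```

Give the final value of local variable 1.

8

PUSH 8  -> 8
DUP     -> 8 8
PUSH 1  -> 8 8 1
EQ      -> 8 0
POP     -> 8
PUSH -9 -> 8 -9
OVER    -> 8 -9 8
GT      -> 8 0
OVER    -> 8 0 8
OVER    -> 8 0 8 0
MUL     -> 8 0 0
SUB     -> 8 0
ADD     -> 8
STORE 1 -> (empty)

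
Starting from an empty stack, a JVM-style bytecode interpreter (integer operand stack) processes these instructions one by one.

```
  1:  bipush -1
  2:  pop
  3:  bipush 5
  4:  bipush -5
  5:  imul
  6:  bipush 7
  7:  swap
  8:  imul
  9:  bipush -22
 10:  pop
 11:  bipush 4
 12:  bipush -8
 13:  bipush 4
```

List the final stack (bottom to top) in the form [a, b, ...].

bipush -1  → [-1]
pop        → []
bipush 5   → [5]
bipush -5  → [5, -5]
imul       → [-25]
bipush 7   → [-25, 7]
swap       → [7, -25]
imul       → [-175]
bipush -22 → [-175, -22]
pop        → [-175]
bipush 4   → [-175, 4]
bipush -8  → [-175, 4, -8]
bipush 4   → [-175, 4, -8, 4]

[-175, 4, -8, 4]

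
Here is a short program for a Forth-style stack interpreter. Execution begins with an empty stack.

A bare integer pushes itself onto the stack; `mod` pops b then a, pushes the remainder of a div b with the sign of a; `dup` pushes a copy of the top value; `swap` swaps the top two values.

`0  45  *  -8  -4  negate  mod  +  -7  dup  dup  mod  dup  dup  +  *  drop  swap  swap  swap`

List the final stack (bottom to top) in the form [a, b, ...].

0       [0]
45      [0, 45]
*       [0]
-8      [0, -8]
-4      [0, -8, -4]
negate  [0, -8, 4]
mod     [0, 0]
+       [0]
-7      [0, -7]
dup     [0, -7, -7]
dup     [0, -7, -7, -7]
mod     [0, -7, 0]
dup     [0, -7, 0, 0]
dup     [0, -7, 0, 0, 0]
+       [0, -7, 0, 0]
*       [0, -7, 0]
drop    [0, -7]
swap    [-7, 0]
swap    [0, -7]
swap    [-7, 0]

[-7, 0]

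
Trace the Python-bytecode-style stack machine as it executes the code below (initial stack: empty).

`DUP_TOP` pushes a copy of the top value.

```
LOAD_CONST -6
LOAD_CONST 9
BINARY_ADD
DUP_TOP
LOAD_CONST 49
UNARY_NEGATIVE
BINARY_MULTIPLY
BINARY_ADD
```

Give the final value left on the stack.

LOAD_CONST -6   → -6
LOAD_CONST 9    → -6 9
BINARY_ADD      → 3
DUP_TOP         → 3 3
LOAD_CONST 49   → 3 3 49
UNARY_NEGATIVE  → 3 3 -49
BINARY_MULTIPLY → 3 -147
BINARY_ADD      → -144

-144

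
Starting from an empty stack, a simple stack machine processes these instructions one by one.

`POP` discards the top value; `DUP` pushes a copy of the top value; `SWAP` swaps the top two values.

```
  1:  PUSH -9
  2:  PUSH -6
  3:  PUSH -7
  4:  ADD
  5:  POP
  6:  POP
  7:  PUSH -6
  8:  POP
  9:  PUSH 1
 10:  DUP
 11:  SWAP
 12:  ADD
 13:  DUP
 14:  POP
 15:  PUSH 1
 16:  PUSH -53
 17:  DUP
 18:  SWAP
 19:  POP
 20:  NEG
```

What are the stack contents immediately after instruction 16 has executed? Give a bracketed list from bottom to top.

PUSH -9  -> -9
PUSH -6  -> -9 -6
PUSH -7  -> -9 -6 -7
ADD      -> -9 -13
POP      -> -9
POP      -> (empty)
PUSH -6  -> -6
POP      -> (empty)
PUSH 1   -> 1
DUP      -> 1 1
SWAP     -> 1 1
ADD      -> 2
DUP      -> 2 2
POP      -> 2
PUSH 1   -> 2 1
PUSH -53 -> 2 1 -53

[2, 1, -53]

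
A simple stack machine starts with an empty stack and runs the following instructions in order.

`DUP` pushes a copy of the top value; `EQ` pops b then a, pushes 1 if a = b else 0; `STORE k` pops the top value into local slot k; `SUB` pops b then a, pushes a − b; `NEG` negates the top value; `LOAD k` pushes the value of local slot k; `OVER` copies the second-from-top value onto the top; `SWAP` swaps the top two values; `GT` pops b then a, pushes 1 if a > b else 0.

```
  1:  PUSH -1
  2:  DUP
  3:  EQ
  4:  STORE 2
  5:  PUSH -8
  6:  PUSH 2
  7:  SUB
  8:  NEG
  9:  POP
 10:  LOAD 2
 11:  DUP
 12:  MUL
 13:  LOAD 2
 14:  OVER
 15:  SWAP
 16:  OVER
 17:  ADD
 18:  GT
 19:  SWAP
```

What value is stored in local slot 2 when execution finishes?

1

PUSH -1 → [-1]
DUP     → [-1, -1]
EQ      → [1]
STORE 2 → []
PUSH -8 → [-8]
PUSH 2  → [-8, 2]
SUB     → [-10]
NEG     → [10]
POP     → []
LOAD 2  → [1]
DUP     → [1, 1]
MUL     → [1]
LOAD 2  → [1, 1]
OVER    → [1, 1, 1]
SWAP    → [1, 1, 1]
OVER    → [1, 1, 1, 1]
ADD     → [1, 1, 2]
GT      → [1, 0]
SWAP    → [0, 1]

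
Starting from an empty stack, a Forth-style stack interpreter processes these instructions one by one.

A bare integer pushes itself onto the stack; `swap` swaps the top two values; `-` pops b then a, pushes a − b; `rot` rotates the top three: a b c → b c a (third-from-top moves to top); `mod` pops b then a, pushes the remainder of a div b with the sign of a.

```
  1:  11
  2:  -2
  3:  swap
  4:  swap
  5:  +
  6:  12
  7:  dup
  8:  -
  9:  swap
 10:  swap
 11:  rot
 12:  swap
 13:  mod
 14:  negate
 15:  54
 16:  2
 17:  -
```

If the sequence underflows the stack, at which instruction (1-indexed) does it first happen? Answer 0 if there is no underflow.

11   → 11
-2   → 11 -2
swap → -2 11
swap → 11 -2
+    → 9
12   → 9 12
dup  → 9 12 12
-    → 9 0
swap → 0 9
swap → 9 0
rot  — needs 3 operands, stack has 2 → underflow

11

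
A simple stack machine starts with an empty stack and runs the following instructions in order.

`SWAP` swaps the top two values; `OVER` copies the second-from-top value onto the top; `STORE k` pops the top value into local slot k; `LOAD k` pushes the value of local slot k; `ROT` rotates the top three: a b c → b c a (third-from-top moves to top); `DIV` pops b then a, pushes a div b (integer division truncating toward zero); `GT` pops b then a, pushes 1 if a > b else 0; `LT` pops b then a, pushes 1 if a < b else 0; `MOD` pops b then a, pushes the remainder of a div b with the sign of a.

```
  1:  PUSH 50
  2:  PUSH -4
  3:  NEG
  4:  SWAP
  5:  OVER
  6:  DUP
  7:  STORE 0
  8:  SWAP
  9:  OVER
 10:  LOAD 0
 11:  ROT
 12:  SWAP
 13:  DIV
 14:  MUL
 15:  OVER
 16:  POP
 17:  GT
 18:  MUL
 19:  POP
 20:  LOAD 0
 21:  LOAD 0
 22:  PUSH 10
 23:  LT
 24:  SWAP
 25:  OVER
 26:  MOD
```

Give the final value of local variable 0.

PUSH 50 : 50
PUSH -4 : 50 -4
NEG     : 50 4
SWAP    : 4 50
OVER    : 4 50 4
DUP     : 4 50 4 4
STORE 0 : 4 50 4
SWAP    : 4 4 50
OVER    : 4 4 50 4
LOAD 0  : 4 4 50 4 4
ROT     : 4 4 4 4 50
SWAP    : 4 4 4 50 4
DIV     : 4 4 4 12
MUL     : 4 4 48
OVER    : 4 4 48 4
POP     : 4 4 48
GT      : 4 0
MUL     : 0
POP     : (empty)
LOAD 0  : 4
LOAD 0  : 4 4
PUSH 10 : 4 4 10
LT      : 4 1
SWAP    : 1 4
OVER    : 1 4 1
MOD     : 1 0

4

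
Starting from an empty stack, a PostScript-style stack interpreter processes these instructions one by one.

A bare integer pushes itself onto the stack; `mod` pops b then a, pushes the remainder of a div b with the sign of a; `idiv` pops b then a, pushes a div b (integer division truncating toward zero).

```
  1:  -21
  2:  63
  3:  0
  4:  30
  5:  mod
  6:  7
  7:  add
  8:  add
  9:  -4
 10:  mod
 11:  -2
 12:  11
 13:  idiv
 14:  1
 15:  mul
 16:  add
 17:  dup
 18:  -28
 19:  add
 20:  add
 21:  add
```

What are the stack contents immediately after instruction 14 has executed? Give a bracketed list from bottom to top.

-21  : -21
63   : -21 63
0    : -21 63 0
30   : -21 63 0 30
mod  : -21 63 0
7    : -21 63 0 7
add  : -21 63 7
add  : -21 70
-4   : -21 70 -4
mod  : -21 2
-2   : -21 2 -2
11   : -21 2 -2 11
idiv : -21 2 0
1    : -21 2 0 1

[-21, 2, 0, 1]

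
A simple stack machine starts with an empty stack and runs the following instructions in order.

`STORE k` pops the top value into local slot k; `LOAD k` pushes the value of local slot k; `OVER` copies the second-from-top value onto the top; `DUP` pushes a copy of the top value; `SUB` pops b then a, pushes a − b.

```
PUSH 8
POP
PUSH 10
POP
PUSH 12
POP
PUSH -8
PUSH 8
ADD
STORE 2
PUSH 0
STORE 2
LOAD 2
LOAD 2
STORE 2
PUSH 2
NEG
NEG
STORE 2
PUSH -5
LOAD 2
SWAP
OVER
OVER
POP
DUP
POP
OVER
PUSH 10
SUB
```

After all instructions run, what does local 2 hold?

2

PUSH 8  : 8
POP     : (empty)
PUSH 10 : 10
POP     : (empty)
PUSH 12 : 12
POP     : (empty)
PUSH -8 : -8
PUSH 8  : -8 8
ADD     : 0
STORE 2 : (empty)
PUSH 0  : 0
STORE 2 : (empty)
LOAD 2  : 0
LOAD 2  : 0 0
STORE 2 : 0
PUSH 2  : 0 2
NEG     : 0 -2
NEG     : 0 2
STORE 2 : 0
PUSH -5 : 0 -5
LOAD 2  : 0 -5 2
SWAP    : 0 2 -5
OVER    : 0 2 -5 2
OVER    : 0 2 -5 2 -5
POP     : 0 2 -5 2
DUP     : 0 2 -5 2 2
POP     : 0 2 -5 2
OVER    : 0 2 -5 2 -5
PUSH 10 : 0 2 -5 2 -5 10
SUB     : 0 2 -5 2 -15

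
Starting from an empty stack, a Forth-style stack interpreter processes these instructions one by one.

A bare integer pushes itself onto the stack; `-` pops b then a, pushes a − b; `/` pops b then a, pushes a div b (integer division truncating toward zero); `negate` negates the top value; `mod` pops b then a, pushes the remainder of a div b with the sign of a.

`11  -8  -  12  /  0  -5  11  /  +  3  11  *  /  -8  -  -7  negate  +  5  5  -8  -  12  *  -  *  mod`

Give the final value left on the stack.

1

11     : [11]
-8     : [11, -8]
-      : [19]
12     : [19, 12]
/      : [1]
0      : [1, 0]
-5     : [1, 0, -5]
11     : [1, 0, -5, 11]
/      : [1, 0, 0]
+      : [1, 0]
3      : [1, 0, 3]
11     : [1, 0, 3, 11]
*      : [1, 0, 33]
/      : [1, 0]
-8     : [1, 0, -8]
-      : [1, 8]
-7     : [1, 8, -7]
negate : [1, 8, 7]
+      : [1, 15]
5      : [1, 15, 5]
5      : [1, 15, 5, 5]
-8     : [1, 15, 5, 5, -8]
-      : [1, 15, 5, 13]
12     : [1, 15, 5, 13, 12]
*      : [1, 15, 5, 156]
-      : [1, 15, -151]
*      : [1, -2265]
mod    : [1]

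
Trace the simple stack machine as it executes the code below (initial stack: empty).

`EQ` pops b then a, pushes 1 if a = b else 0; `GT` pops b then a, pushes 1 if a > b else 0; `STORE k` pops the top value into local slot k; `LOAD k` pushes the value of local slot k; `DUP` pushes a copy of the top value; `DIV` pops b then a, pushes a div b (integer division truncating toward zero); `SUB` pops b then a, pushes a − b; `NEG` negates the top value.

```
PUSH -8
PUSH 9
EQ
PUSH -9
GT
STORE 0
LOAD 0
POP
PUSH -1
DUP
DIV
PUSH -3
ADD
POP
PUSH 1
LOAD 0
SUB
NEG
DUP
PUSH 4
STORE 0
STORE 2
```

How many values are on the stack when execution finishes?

1

PUSH -8 -> [-8]
PUSH 9  -> [-8, 9]
EQ      -> [0]
PUSH -9 -> [0, -9]
GT      -> [1]
STORE 0 -> []
LOAD 0  -> [1]
POP     -> []
PUSH -1 -> [-1]
DUP     -> [-1, -1]
DIV     -> [1]
PUSH -3 -> [1, -3]
ADD     -> [-2]
POP     -> []
PUSH 1  -> [1]
LOAD 0  -> [1, 1]
SUB     -> [0]
NEG     -> [0]
DUP     -> [0, 0]
PUSH 4  -> [0, 0, 4]
STORE 0 -> [0, 0]
STORE 2 -> [0]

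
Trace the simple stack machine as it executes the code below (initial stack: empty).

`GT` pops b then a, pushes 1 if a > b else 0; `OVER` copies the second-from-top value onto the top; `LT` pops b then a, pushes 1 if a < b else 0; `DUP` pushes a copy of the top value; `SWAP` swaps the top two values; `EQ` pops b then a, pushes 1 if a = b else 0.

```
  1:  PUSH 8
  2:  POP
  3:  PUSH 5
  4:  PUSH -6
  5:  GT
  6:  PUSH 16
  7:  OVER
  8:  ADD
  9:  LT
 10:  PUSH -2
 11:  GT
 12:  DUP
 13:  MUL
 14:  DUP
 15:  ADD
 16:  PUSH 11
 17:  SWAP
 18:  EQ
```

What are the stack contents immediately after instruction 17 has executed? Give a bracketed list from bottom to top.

PUSH 8   [8]
POP      []
PUSH 5   [5]
PUSH -6  [5, -6]
GT       [1]
PUSH 16  [1, 16]
OVER     [1, 16, 1]
ADD      [1, 17]
LT       [1]
PUSH -2  [1, -2]
GT       [1]
DUP      [1, 1]
MUL      [1]
DUP      [1, 1]
ADD      [2]
PUSH 11  [2, 11]
SWAP     [11, 2]

[11, 2]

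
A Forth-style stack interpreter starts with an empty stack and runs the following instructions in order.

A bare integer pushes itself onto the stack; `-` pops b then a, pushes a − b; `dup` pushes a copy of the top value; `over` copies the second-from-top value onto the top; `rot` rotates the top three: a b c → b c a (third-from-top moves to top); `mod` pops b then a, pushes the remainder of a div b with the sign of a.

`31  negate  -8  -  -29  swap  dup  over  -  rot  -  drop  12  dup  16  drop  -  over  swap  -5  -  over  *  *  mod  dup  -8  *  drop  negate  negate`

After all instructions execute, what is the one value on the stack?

-23

31     → [31]
negate → [-31]
-8     → [-31, -8]
-      → [-23]
-29    → [-23, -29]
swap   → [-29, -23]
dup    → [-29, -23, -23]
over   → [-29, -23, -23, -23]
-      → [-29, -23, 0]
rot    → [-23, 0, -29]
-      → [-23, 29]
drop   → [-23]
12     → [-23, 12]
dup    → [-23, 12, 12]
16     → [-23, 12, 12, 16]
drop   → [-23, 12, 12]
-      → [-23, 0]
over   → [-23, 0, -23]
swap   → [-23, -23, 0]
-5     → [-23, -23, 0, -5]
-      → [-23, -23, 5]
over   → [-23, -23, 5, -23]
*      → [-23, -23, -115]
*      → [-23, 2645]
mod    → [-23]
dup    → [-23, -23]
-8     → [-23, -23, -8]
*      → [-23, 184]
drop   → [-23]
negate → [23]
negate → [-23]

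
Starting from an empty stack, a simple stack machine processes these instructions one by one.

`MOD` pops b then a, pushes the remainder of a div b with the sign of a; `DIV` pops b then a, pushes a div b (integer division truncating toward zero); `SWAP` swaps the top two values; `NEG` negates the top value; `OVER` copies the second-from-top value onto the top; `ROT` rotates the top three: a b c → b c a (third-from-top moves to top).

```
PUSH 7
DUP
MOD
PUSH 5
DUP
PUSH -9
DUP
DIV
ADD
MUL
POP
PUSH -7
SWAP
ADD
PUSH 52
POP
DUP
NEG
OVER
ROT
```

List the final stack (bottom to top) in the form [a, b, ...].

PUSH 7  : 7
DUP     : 7 7
MOD     : 0
PUSH 5  : 0 5
DUP     : 0 5 5
PUSH -9 : 0 5 5 -9
DUP     : 0 5 5 -9 -9
DIV     : 0 5 5 1
ADD     : 0 5 6
MUL     : 0 30
POP     : 0
PUSH -7 : 0 -7
SWAP    : -7 0
ADD     : -7
PUSH 52 : -7 52
POP     : -7
DUP     : -7 -7
NEG     : -7 7
OVER    : -7 7 -7
ROT     : 7 -7 -7

[7, -7, -7]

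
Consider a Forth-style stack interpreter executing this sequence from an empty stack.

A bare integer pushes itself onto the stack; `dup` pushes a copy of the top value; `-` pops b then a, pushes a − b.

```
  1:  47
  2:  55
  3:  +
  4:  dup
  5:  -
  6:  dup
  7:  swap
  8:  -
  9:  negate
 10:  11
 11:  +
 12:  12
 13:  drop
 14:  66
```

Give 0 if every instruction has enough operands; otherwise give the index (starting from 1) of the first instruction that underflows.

0

47      [47]
55      [47, 55]
+       [102]
dup     [102, 102]
-       [0]
dup     [0, 0]
swap    [0, 0]
-       [0]
negate  [0]
11      [0, 11]
+       [11]
12      [11, 12]
drop    [11]
66      [11, 66]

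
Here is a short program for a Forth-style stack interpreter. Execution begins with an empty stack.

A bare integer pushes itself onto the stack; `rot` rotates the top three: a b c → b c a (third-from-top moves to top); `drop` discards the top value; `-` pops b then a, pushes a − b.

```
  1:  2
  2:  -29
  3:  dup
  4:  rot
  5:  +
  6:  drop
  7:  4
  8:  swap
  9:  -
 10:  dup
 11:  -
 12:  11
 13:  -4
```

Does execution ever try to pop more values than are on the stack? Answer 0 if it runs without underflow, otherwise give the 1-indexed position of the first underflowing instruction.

2    : 2
-29  : 2 -29
dup  : 2 -29 -29
rot  : -29 -29 2
+    : -29 -27
drop : -29
4    : -29 4
swap : 4 -29
-    : 33
dup  : 33 33
-    : 0
11   : 0 11
-4   : 0 11 -4

0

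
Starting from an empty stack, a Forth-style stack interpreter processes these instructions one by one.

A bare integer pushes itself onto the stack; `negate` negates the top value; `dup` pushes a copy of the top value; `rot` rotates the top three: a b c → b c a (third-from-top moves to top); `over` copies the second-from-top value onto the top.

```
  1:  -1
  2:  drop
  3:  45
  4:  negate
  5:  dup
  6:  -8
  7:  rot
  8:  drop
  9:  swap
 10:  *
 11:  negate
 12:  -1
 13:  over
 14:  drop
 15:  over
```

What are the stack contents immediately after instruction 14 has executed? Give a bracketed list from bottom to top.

-1     : -1
drop   : (empty)
45     : 45
negate : -45
dup    : -45 -45
-8     : -45 -45 -8
rot    : -45 -8 -45
drop   : -45 -8
swap   : -8 -45
*      : 360
negate : -360
-1     : -360 -1
over   : -360 -1 -360
drop   : -360 -1

[-360, -1]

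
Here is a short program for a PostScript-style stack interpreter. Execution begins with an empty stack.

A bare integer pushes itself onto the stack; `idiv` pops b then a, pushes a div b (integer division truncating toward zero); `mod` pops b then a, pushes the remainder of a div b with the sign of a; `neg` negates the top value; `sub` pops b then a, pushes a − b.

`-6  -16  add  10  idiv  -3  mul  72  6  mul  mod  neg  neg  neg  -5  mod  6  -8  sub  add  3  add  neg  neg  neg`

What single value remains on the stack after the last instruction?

-6   → [-6]
-16  → [-6, -16]
add  → [-22]
10   → [-22, 10]
idiv → [-2]
-3   → [-2, -3]
mul  → [6]
72   → [6, 72]
6    → [6, 72, 6]
mul  → [6, 432]
mod  → [6]
neg  → [-6]
neg  → [6]
neg  → [-6]
-5   → [-6, -5]
mod  → [-1]
6    → [-1, 6]
-8   → [-1, 6, -8]
sub  → [-1, 14]
add  → [13]
3    → [13, 3]
add  → [16]
neg  → [-16]
neg  → [16]
neg  → [-16]

-16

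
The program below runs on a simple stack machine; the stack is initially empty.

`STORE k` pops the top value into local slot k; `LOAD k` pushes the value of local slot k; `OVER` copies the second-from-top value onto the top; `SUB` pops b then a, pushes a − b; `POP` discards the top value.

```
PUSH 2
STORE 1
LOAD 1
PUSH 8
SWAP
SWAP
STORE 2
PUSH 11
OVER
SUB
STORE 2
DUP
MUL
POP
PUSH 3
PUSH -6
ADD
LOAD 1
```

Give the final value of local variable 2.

PUSH 2   [2]
STORE 1  []
LOAD 1   [2]
PUSH 8   [2, 8]
SWAP     [8, 2]
SWAP     [2, 8]
STORE 2  [2]
PUSH 11  [2, 11]
OVER     [2, 11, 2]
SUB      [2, 9]
STORE 2  [2]
DUP      [2, 2]
MUL      [4]
POP      []
PUSH 3   [3]
PUSH -6  [3, -6]
ADD      [-3]
LOAD 1   [-3, 2]

9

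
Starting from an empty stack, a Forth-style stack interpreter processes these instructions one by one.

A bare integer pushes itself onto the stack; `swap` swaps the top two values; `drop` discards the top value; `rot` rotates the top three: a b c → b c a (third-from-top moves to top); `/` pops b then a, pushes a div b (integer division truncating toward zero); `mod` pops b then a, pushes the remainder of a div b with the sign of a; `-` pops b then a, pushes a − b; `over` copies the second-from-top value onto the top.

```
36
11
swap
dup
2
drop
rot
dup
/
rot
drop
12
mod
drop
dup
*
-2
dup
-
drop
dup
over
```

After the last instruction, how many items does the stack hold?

36    [36]
11    [36, 11]
swap  [11, 36]
dup   [11, 36, 36]
2     [11, 36, 36, 2]
drop  [11, 36, 36]
rot   [36, 36, 11]
dup   [36, 36, 11, 11]
/     [36, 36, 1]
rot   [36, 1, 36]
drop  [36, 1]
12    [36, 1, 12]
mod   [36, 1]
drop  [36]
dup   [36, 36]
*     [1296]
-2    [1296, -2]
dup   [1296, -2, -2]
-     [1296, 0]
drop  [1296]
dup   [1296, 1296]
over  [1296, 1296, 1296]

3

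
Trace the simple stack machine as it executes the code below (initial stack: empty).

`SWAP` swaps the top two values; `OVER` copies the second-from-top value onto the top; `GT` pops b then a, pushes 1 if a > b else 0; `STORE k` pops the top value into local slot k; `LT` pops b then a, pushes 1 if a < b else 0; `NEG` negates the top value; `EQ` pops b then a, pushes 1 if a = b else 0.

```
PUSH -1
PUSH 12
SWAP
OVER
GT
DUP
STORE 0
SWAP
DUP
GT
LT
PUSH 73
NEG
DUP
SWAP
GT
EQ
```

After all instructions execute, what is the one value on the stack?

1

PUSH -1 : [-1]
PUSH 12 : [-1, 12]
SWAP    : [12, -1]
OVER    : [12, -1, 12]
GT      : [12, 0]
DUP     : [12, 0, 0]
STORE 0 : [12, 0]
SWAP    : [0, 12]
DUP     : [0, 12, 12]
GT      : [0, 0]
LT      : [0]
PUSH 73 : [0, 73]
NEG     : [0, -73]
DUP     : [0, -73, -73]
SWAP    : [0, -73, -73]
GT      : [0, 0]
EQ      : [1]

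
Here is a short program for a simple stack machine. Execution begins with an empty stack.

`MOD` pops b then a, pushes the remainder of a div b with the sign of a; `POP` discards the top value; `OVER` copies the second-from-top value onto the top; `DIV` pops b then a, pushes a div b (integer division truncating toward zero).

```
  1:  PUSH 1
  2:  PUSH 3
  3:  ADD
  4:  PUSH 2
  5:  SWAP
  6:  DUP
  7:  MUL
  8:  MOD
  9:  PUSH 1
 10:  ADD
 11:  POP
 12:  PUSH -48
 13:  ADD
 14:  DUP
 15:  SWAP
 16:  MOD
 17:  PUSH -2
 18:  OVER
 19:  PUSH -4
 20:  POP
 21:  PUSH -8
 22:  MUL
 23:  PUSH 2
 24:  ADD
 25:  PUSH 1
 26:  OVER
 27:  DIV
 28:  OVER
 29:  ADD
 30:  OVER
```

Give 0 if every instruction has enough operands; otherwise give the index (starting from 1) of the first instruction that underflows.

13

PUSH 1   -> [1]
PUSH 3   -> [1, 3]
ADD      -> [4]
PUSH 2   -> [4, 2]
SWAP     -> [2, 4]
DUP      -> [2, 4, 4]
MUL      -> [2, 16]
MOD      -> [2]
PUSH 1   -> [2, 1]
ADD      -> [3]
POP      -> []
PUSH -48 -> [-48]
ADD  — needs 2 operands, stack has 1 → underflow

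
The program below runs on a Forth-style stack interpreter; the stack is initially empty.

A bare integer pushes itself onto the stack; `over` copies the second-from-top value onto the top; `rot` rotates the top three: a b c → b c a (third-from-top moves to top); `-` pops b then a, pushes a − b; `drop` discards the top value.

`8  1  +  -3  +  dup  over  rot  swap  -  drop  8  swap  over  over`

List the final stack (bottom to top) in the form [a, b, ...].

[8, 6, 8, 6]

8    : [8]
1    : [8, 1]
+    : [9]
-3   : [9, -3]
+    : [6]
dup  : [6, 6]
over : [6, 6, 6]
rot  : [6, 6, 6]
swap : [6, 6, 6]
-    : [6, 0]
drop : [6]
8    : [6, 8]
swap : [8, 6]
over : [8, 6, 8]
over : [8, 6, 8, 6]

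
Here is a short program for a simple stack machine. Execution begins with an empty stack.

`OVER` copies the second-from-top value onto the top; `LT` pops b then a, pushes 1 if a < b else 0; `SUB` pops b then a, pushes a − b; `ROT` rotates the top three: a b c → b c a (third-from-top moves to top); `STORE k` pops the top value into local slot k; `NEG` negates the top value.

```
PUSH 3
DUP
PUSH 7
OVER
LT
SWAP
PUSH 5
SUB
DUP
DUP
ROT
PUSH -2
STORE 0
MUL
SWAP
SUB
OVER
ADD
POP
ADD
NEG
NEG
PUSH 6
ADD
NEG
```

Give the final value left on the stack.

PUSH 3  → 3
DUP     → 3 3
PUSH 7  → 3 3 7
OVER    → 3 3 7 3
LT      → 3 3 0
SWAP    → 3 0 3
PUSH 5  → 3 0 3 5
SUB     → 3 0 -2
DUP     → 3 0 -2 -2
DUP     → 3 0 -2 -2 -2
ROT     → 3 0 -2 -2 -2
PUSH -2 → 3 0 -2 -2 -2 -2
STORE 0 → 3 0 -2 -2 -2
MUL     → 3 0 -2 4
SWAP    → 3 0 4 -2
SUB     → 3 0 6
OVER    → 3 0 6 0
ADD     → 3 0 6
POP     → 3 0
ADD     → 3
NEG     → -3
NEG     → 3
PUSH 6  → 3 6
ADD     → 9
NEG     → -9

-9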